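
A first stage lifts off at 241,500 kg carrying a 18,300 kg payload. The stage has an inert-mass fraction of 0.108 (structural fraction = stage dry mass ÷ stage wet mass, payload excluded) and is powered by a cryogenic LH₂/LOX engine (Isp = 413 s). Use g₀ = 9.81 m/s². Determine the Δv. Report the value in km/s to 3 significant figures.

Stage wet mass = m₀ − payload = 241,500 − 18,300 = 223,200 kg.
Stage dry mass = ε × stage wet mass = 0.108 × 223,200 = 24,105.6 kg.
Burnout mass m_f = stage dry + payload = 24,105.6 + 18,300 = 42,405.6 kg.
v_e = Isp · g₀ = 413 × 9.81 = 4051.5 m/s.
From the ideal rocket equation, Δv = v_e · ln(241,500/42,405.6) = 4051.5 × ln(5.695) = 4051.5 × 1.7396 ≈ 7048 m/s.

Δv ≈ 7.05 km/s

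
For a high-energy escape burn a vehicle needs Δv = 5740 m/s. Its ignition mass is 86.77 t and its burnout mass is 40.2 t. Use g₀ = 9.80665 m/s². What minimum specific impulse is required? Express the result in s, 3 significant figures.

Isp ≈ 761 s

ln(m₀/m_f) = ln(86770/40200) = ln(2.158) = 0.7694.
Rocket equation: v_e = Δv / ln(m₀/m_f) = 5740 / 0.7694 = 7460.4 m/s.
Isp = v_e / g₀ = 7460.4 / 9.80665 = 760.8 s.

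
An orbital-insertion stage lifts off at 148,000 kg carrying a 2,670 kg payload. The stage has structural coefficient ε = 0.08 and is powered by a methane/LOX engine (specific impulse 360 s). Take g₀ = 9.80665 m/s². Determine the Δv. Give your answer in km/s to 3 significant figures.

Stage wet mass = m₀ − payload = 148,000 − 2,670 = 145,330 kg.
Stage dry mass = ε × stage wet mass = 0.08 × 145,330 = 11,626.4 kg.
Burnout mass m_f = stage dry + payload = 11,626.4 + 2,670 = 14,296.4 kg.
v_e = Isp · g₀ = 360 × 9.80665 = 3530.4 m/s.
By the Tsiolkovsky rocket equation, Δv = v_e · ln(148,000/14,296.4) = 3530.4 × ln(10.35) = 3530.4 × 2.3372 ≈ 8251 m/s.

Δv ≈ 8.25 km/s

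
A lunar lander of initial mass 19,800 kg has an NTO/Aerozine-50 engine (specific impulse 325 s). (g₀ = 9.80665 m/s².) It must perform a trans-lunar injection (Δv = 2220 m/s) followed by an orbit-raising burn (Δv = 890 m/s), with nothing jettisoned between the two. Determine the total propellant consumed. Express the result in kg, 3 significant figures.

v_e = Isp · g₀ = 325 × 9.80665 = 3187.2 m/s.
After the first burn: m = 19800 × exp(−2220/3187.2) = 19800 × 0.49830 = 9,866.34 kg.
After the second burn: m = 9,866.34 × exp(−890/3187.2) = 9,866.34 × 0.75635 = 7,462.41 kg.
Total propellant = m₀ − m_final = 19800 − 7,462.41 = 12,337.59 kg.

total propellant consumed ≈ 12300 kg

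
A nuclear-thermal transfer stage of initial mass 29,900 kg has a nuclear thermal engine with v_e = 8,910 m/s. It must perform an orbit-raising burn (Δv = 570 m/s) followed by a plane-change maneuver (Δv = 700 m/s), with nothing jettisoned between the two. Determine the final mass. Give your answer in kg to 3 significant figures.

After the first burn: m = 29900 × exp(−570/8910.0) = 29900 × 0.93803 = 28,047.1 kg.
After the second burn: m = 28,047.1 × exp(−700/8910.0) = 28,047.1 × 0.92444 = 25,927.9 kg.

final mass ≈ 25900 kg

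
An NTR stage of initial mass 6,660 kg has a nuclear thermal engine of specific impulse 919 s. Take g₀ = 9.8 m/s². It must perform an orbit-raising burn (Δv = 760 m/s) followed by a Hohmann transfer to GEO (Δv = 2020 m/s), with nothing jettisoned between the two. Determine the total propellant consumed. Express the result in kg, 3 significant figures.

v_e = Isp · g₀ = 919 × 9.8 = 9006.2 m/s.
After the first burn: m = 6660 × exp(−760/9006.2) = 6660 × 0.91908 = 6,121.07 kg.
After the second burn: m = 6,121.07 × exp(−2020/9006.2) = 6,121.07 × 0.79908 = 4,891.22 kg.
Total propellant = m₀ − m_final = 6660 − 4,891.22 = 1,768.78 kg.

total propellant consumed ≈ 1770 kg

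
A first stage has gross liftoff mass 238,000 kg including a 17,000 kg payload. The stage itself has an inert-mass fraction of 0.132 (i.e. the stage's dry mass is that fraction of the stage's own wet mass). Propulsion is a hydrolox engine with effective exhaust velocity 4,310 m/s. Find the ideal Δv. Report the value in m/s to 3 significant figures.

Δv ≈ 7070 m/s

Stage wet mass = m₀ − payload = 238,000 − 17,000 = 221,000 kg.
Stage dry mass = ε × stage wet mass = 0.132 × 221,000 = 29,172 kg.
Burnout mass m_f = stage dry + payload = 29,172 + 17,000 = 46,172 kg.
By the Tsiolkovsky rocket equation, Δv = v_e · ln(238,000/46,172) = 4310.0 × ln(5.155) = 4310.0 × 1.6399 ≈ 7068 m/s.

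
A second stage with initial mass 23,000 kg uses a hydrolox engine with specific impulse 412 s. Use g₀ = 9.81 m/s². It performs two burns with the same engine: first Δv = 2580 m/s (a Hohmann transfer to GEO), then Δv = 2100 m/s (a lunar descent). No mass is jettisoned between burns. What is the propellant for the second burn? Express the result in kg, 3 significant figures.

v_e = Isp · g₀ = 412 × 9.81 = 4041.7 m/s.
After the first burn: m = 23000 × exp(−2580/4041.7) = 23000 × 0.52817 = 12,147.9 kg.
After the second burn: m = 12,147.9 × exp(−2100/4041.7) = 12,147.9 × 0.59477 = 7,225.21 kg.
Second-burn propellant = 12,147.9 − 7,225.21 = 4,922.69 kg.

propellant for the second burn ≈ 4920 kg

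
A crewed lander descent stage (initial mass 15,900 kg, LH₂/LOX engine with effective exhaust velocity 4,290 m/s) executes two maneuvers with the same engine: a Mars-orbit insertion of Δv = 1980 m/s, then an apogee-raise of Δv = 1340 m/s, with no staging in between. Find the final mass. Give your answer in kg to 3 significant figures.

final mass ≈ 7330 kg

After the first burn: m = 15900 × exp(−1980/4290.0) = 15900 × 0.63031 = 10,021.9 kg.
After the second burn: m = 10,021.9 × exp(−1340/4290.0) = 10,021.9 × 0.73172 = 7,333.22 kg.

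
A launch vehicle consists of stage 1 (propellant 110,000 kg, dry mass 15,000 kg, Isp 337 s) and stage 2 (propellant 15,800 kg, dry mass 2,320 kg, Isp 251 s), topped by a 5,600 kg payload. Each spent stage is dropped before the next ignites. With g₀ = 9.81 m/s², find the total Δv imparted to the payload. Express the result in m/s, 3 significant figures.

Δv ≈ 7150 m/s

Ignition mass of stage 1 = 110,000+15,000 + 15,800+2,320 + 5,600 = 148,720 kg.
Stage 1: m₀ = 148,720 kg, m_f = 148,720 − 110,000 = 38,720 kg; Δv = 337×9.81×ln(3.841) = 3306.0×1.3457 ≈ 4449 m/s.
Stage 2: m₀ = 23,720 kg, m_f = 23,720 − 15,800 = 7,920 kg; Δv = 251×9.81×ln(2.995) = 2462.3×1.0969 ≈ 2701 m/s.
Total Δv = 4449 + 2701 = 7150 m/s.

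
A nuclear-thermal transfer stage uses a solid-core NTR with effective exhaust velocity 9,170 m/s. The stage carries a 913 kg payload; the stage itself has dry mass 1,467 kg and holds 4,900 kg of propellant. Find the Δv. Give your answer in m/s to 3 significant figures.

m₀ = payload + dry + propellant = 913 + 1,467 + 4,900 = 7,280 kg.
m_f = payload + dry = 913 + 1,467 = 2,380 kg.
Using Δv = v_e ln(m₀/m_f): Δv = v_e · ln(m₀/m_f) = 9170.0 × ln(3.059) = 9170.0 × 1.1180 ≈ 10252.3 m/s.

Δv ≈ 10300 m/s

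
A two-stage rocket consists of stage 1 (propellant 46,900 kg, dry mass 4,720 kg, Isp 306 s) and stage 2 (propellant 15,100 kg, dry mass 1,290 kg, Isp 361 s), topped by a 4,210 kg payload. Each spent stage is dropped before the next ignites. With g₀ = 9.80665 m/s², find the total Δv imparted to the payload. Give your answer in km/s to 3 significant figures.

Ignition mass of stage 1 = 46,900+4,720 + 15,100+1,290 + 4,210 = 72,220 kg.
Stage 1: m₀ = 72,220 kg, m_f = 72,220 − 46,900 = 25,320 kg; Δv = 306×9.80665×ln(2.852) = 3000.8×1.0481 ≈ 3145 m/s.
Stage 2: m₀ = 20,600 kg, m_f = 20,600 − 15,100 = 5,500 kg; Δv = 361×9.80665×ln(3.745) = 3540.2×1.3205 ≈ 4675 m/s.
Total Δv = 3145 + 4675 = 7820 m/s.

Δv ≈ 7.82 km/s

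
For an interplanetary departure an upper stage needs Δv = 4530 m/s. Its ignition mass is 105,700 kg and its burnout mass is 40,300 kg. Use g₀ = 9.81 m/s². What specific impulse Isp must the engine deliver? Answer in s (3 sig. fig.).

Isp ≈ 479 s

ln(m₀/m_f) = ln(105700/40300) = ln(2.623) = 0.9643.
v_e = Δv / ln(m₀/m_f) = 4530 / 0.9643 = 4697.9 m/s.
Isp = v_e / g₀ = 4697.9 / 9.81 = 478.9 s.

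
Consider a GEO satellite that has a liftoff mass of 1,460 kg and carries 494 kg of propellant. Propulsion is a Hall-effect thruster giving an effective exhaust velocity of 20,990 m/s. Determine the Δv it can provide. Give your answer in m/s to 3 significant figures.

Δv ≈ 8670 m/s

m_f = m₀ − m_prop = 1,460 − 494 = 966 kg.
Δv = v_e · ln(m₀/m_f) = 20990.0 × ln(1.511) = 20990.0 × 0.4130 ≈ 8669.5 m/s.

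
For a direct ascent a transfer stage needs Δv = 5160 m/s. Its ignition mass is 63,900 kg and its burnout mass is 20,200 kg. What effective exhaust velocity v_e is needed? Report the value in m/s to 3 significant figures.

ln(m₀/m_f) = ln(63900/20200) = ln(3.163) = 1.1516.
Using Δv = v_e ln(m₀/m_f): v_e = Δv / ln(m₀/m_f) = 5160 / 1.1516 = 4480.6 m/s.

v_e ≈ 4480 m/s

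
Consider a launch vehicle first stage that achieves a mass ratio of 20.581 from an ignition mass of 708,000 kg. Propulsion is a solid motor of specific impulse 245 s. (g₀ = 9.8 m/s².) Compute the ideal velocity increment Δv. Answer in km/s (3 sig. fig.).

v_e = Isp · g₀ = 245 × 9.8 = 2401.0 m/s.
Δv = v_e · ln(20.581) = 2401.0 × 3.0244 ≈ 7261.5 m/s.

Δv ≈ 7.26 km/s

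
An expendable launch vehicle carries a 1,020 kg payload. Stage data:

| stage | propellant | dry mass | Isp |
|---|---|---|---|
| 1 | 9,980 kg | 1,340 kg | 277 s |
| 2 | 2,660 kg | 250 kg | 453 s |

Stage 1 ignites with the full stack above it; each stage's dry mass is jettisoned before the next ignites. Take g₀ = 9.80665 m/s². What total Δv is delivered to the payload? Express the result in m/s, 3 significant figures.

Ignition mass of stage 1 = 9,980+1,340 + 2,660+250 + 1,020 = 15,250 kg.
Stage 1: m₀ = 15,250 kg, m_f = 15,250 − 9,980 = 5,270 kg; Δv = 277×9.80665×ln(2.894) = 2716.4×1.0625 ≈ 2886 m/s.
Stage 2: m₀ = 3,930 kg, m_f = 3,930 − 2,660 = 1,270 kg; Δv = 453×9.80665×ln(3.094) = 4442.4×1.1296 ≈ 5018 m/s.
Total Δv = 2886 + 5018 = 7904 m/s.

Δv ≈ 7900 m/s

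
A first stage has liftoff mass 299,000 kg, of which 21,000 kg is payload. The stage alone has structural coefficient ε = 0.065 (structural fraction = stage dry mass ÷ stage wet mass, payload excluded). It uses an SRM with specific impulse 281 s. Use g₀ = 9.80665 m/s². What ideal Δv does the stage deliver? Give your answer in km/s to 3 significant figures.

Δv ≈ 5.61 km/s

Stage wet mass = m₀ − payload = 299,000 − 21,000 = 278,000 kg.
Stage dry mass = ε × stage wet mass = 0.065 × 278,000 = 18,070 kg.
Burnout mass m_f = stage dry + payload = 18,070 + 21,000 = 39,070 kg.
v_e = Isp · g₀ = 281 × 9.80665 = 2755.7 m/s.
Using Δv = v_e ln(m₀/m_f): Δv = v_e · ln(299,000/39,070) = 2755.7 × ln(7.653) = 2755.7 × 2.0351 ≈ 5608 m/s.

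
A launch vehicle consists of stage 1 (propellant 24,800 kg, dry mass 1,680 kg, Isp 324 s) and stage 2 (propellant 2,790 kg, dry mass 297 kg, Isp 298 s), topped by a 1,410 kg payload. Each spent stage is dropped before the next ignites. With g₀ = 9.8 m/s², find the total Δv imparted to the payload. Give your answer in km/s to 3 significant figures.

Ignition mass of stage 1 = 24,800+1,680 + 2,790+297 + 1,410 = 30,977 kg.
Stage 1: m₀ = 30,977 kg, m_f = 30,977 − 24,800 = 6,177 kg; Δv = 324×9.8×ln(5.015) = 3175.2×1.6124 ≈ 5120 m/s.
Stage 2: m₀ = 4,497 kg, m_f = 4,497 − 2,790 = 1,707 kg; Δv = 298×9.8×ln(2.634) = 2920.4×0.9687 ≈ 2829 m/s.
Total Δv = 5120 + 2829 = 7949 m/s.

Δv ≈ 7.95 km/s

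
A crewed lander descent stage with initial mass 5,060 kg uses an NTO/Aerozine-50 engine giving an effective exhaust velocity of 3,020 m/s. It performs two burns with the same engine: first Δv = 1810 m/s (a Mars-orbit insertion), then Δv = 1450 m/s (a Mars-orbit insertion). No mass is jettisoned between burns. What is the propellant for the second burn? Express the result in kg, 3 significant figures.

propellant for the second burn ≈ 1060 kg

After the first burn: m = 5060 × exp(−1810/3020.0) = 5060 × 0.54918 = 2,778.85 kg.
After the second burn: m = 2,778.85 × exp(−1450/3020.0) = 2,778.85 × 0.61870 = 1,719.27 kg.
Second-burn propellant = 2,778.85 − 1,719.27 = 1,059.58 kg.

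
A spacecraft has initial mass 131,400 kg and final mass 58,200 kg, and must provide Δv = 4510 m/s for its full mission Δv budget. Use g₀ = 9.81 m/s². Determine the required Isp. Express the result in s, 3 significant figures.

Isp ≈ 565 s

ln(m₀/m_f) = ln(131400/58200) = ln(2.258) = 0.8144.
Rocket equation: v_e = Δv / ln(m₀/m_f) = 4510 / 0.8144 = 5538.1 m/s.
Isp = v_e / g₀ = 5538.1 / 9.81 = 564.5 s.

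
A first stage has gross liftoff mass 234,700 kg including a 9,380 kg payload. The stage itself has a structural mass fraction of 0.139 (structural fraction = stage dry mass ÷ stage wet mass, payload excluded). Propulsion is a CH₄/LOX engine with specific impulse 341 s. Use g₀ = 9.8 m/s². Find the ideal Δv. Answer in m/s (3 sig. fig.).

Δv ≈ 5860 m/s

Stage wet mass = m₀ − payload = 234,700 − 9,380 = 225,320 kg.
Stage dry mass = ε × stage wet mass = 0.139 × 225,320 = 31,319.5 kg.
Burnout mass m_f = stage dry + payload = 31,319.5 + 9,380 = 40,699.5 kg.
v_e = Isp · g₀ = 341 × 9.8 = 3341.8 m/s.
Δv = v_e · ln(234,700/40,699.5) = 3341.8 × ln(5.767) = 3341.8 × 1.7521 ≈ 5855 m/s.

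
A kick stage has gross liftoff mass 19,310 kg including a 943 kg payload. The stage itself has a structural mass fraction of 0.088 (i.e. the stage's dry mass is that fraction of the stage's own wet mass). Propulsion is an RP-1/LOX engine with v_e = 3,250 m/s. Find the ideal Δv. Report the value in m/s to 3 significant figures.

Δv ≈ 6570 m/s

Stage wet mass = m₀ − payload = 19,310 − 943 = 18,367 kg.
Stage dry mass = ε × stage wet mass = 0.088 × 18,367 = 1,616.3 kg.
Burnout mass m_f = stage dry + payload = 1,616.3 + 943 = 2,559.3 kg.
Rocket equation: Δv = v_e · ln(19,310/2,559.3) = 3250.0 × ln(7.545) = 3250.0 × 2.0209 ≈ 6568 m/s.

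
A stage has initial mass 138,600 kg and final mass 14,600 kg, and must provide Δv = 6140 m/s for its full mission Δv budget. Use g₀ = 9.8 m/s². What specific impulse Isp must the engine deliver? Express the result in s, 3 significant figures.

Isp ≈ 278 s

ln(m₀/m_f) = ln(138600/14600) = ln(9.493) = 2.2506.
v_e = Δv / ln(m₀/m_f) = 6140 / 2.2506 = 2728.2 m/s.
Isp = v_e / g₀ = 2728.2 / 9.8 = 278.4 s.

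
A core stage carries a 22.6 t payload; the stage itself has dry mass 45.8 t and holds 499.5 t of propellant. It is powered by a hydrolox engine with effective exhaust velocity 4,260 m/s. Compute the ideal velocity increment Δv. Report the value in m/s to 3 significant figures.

m₀ = payload + dry + propellant = 22.6 + 45.8 + 499.5 = 567.9 t.
m_f = payload + dry = 22.6 + 45.8 = 68.4 t.
Δv = v_e · ln(m₀/m_f) = 4260.0 × ln(8.303) = 4260.0 × 2.1166 ≈ 9016.6 m/s.

Δv ≈ 9020 m/s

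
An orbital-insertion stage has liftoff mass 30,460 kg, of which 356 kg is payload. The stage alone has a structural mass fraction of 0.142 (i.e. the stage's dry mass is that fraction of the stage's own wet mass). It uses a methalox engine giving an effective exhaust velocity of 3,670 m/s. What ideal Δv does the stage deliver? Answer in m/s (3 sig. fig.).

Δv ≈ 6910 m/s

Stage wet mass = m₀ − payload = 30,460 − 356 = 30,104 kg.
Stage dry mass = ε × stage wet mass = 0.142 × 30,104 = 4,274.77 kg.
Burnout mass m_f = stage dry + payload = 4,274.77 + 356 = 4,630.77 kg.
Δv = v_e · ln(30,460/4,630.77) = 3670.0 × ln(6.578) = 3670.0 × 1.8837 ≈ 6913 m/s.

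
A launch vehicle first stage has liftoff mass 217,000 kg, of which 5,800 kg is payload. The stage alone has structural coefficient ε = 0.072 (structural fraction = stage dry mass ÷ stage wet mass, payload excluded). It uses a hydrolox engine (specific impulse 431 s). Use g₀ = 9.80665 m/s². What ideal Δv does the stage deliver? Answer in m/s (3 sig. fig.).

Δv ≈ 9870 m/s

Stage wet mass = m₀ − payload = 217,000 − 5,800 = 211,200 kg.
Stage dry mass = ε × stage wet mass = 0.072 × 211,200 = 15,206.4 kg.
Burnout mass m_f = stage dry + payload = 15,206.4 + 5,800 = 21,006.4 kg.
v_e = Isp · g₀ = 431 × 9.80665 = 4226.7 m/s.
Using Δv = v_e ln(m₀/m_f): Δv = v_e · ln(217,000/21,006.4) = 4226.7 × ln(10.33) = 4226.7 × 2.3351 ≈ 9870 m/s.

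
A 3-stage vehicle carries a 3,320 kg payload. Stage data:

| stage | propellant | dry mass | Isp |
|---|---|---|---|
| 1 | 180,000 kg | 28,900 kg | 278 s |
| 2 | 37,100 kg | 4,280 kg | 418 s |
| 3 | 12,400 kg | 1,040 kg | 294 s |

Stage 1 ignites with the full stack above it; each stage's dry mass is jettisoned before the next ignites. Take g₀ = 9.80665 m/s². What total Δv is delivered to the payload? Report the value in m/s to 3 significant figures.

Δv ≈ 11100 m/s

Ignition mass of stage 1 = 180,000+28,900 + 37,100+4,280 + 12,400+1,040 + 3,320 = 267,040 kg.
Stage 1: m₀ = 267,040 kg, m_f = 267,040 − 180,000 = 87,040 kg; Δv = 278×9.80665×ln(3.068) = 2726.2×1.1210 ≈ 3056 m/s.
Stage 2: m₀ = 58,140 kg, m_f = 58,140 − 37,100 = 21,040 kg; Δv = 418×9.80665×ln(2.763) = 4099.2×1.0164 ≈ 4167 m/s.
Stage 3: m₀ = 16,760 kg, m_f = 16,760 − 12,400 = 4,360 kg; Δv = 294×9.80665×ln(3.844) = 2883.2×1.3465 ≈ 3882 m/s.
Total Δv = 3056 + 4167 + 3882 = 11105 m/s.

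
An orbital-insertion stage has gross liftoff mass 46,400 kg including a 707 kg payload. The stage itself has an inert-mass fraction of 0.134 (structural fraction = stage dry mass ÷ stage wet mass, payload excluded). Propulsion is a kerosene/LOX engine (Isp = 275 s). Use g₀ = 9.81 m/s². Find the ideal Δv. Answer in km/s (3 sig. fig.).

Δv ≈ 5.17 km/s

Stage wet mass = m₀ − payload = 46,400 − 707 = 45,693 kg.
Stage dry mass = ε × stage wet mass = 0.134 × 45,693 = 6,122.86 kg.
Burnout mass m_f = stage dry + payload = 6,122.86 + 707 = 6,829.86 kg.
v_e = Isp · g₀ = 275 × 9.81 = 2697.8 m/s.
Using Δv = v_e ln(m₀/m_f): Δv = v_e · ln(46,400/6,829.86) = 2697.8 × ln(6.794) = 2697.8 × 1.9160 ≈ 5169 m/s.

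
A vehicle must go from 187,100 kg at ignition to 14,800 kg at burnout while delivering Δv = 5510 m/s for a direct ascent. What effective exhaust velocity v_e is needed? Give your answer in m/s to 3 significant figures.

v_e ≈ 2170 m/s

ln(m₀/m_f) = ln(187100/14800) = ln(12.64) = 2.5370.
Using Δv = v_e ln(m₀/m_f): v_e = Δv / ln(m₀/m_f) = 5510 / 2.5370 = 2171.8 m/s.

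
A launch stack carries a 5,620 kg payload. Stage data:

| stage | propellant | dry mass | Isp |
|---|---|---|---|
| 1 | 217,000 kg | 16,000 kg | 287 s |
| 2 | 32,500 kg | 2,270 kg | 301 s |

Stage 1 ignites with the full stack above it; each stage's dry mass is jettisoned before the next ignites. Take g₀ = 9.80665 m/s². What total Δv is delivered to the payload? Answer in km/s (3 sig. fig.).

Δv ≈ 9.26 km/s

Ignition mass of stage 1 = 217,000+16,000 + 32,500+2,270 + 5,620 = 273,390 kg.
Stage 1: m₀ = 273,390 kg, m_f = 273,390 − 217,000 = 56,390 kg; Δv = 287×9.80665×ln(4.848) = 2814.5×1.5786 ≈ 4443 m/s.
Stage 2: m₀ = 40,390 kg, m_f = 40,390 − 32,500 = 7,890 kg; Δv = 301×9.80665×ln(5.119) = 2951.8×1.6330 ≈ 4820 m/s.
Total Δv = 4443 + 4820 = 9263 m/s.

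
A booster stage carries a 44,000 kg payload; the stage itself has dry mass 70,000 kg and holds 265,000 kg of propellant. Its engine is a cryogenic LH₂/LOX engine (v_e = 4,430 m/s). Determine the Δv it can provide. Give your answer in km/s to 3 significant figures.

Δv ≈ 5.32 km/s

m₀ = payload + dry + propellant = 44,000 + 70,000 + 265,000 = 379,000 kg.
m_f = payload + dry = 44,000 + 70,000 = 114,000 kg.
Rocket equation: Δv = v_e · ln(m₀/m_f) = 4430.0 × ln(3.325) = 4430.0 × 1.2013 ≈ 5321.9 m/s.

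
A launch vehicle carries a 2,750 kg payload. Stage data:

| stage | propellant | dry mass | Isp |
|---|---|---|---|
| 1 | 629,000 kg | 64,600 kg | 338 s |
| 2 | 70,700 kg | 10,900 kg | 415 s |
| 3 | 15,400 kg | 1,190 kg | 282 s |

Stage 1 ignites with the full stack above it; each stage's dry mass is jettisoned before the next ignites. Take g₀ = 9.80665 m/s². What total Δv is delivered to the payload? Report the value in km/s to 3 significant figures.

Ignition mass of stage 1 = 629,000+64,600 + 70,700+10,900 + 15,400+1,190 + 2,750 = 794,540 kg.
Stage 1: m₀ = 794,540 kg, m_f = 794,540 − 629,000 = 165,540 kg; Δv = 338×9.80665×ln(4.8) = 3314.6×1.5686 ≈ 5199 m/s.
Stage 2: m₀ = 100,940 kg, m_f = 100,940 − 70,700 = 30,240 kg; Δv = 415×9.80665×ln(3.338) = 4069.8×1.2054 ≈ 4906 m/s.
Stage 3: m₀ = 19,340 kg, m_f = 19,340 − 15,400 = 3,940 kg; Δv = 282×9.80665×ln(4.909) = 2765.5×1.5910 ≈ 4400 m/s.
Total Δv = 5199 + 4906 + 4400 = 14505 m/s.

Δv ≈ 14.5 km/s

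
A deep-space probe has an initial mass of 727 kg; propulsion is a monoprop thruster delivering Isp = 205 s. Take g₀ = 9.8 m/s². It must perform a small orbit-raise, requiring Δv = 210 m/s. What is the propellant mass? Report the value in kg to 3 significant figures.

v_e = Isp · g₀ = 205 × 9.8 = 2009.0 m/s.
m₀/m_f = exp(Δv / v_e) = exp(210 / 2009.0) = exp(0.1045) = 1.1102.
m_f = 727 / 1.1102 = 654.837 kg, so propellant = m₀ − m_f = 727 − 654.837 = 72.163 kg.

propellant mass ≈ 72.2 kg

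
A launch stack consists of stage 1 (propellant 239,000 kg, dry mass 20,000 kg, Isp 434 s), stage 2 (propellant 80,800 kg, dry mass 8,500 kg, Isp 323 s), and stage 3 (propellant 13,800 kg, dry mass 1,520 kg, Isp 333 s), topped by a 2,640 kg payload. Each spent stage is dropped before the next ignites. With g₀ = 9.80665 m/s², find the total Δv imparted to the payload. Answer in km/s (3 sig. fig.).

Δv ≈ 13.7 km/s

Ignition mass of stage 1 = 239,000+20,000 + 80,800+8,500 + 13,800+1,520 + 2,640 = 366,260 kg.
Stage 1: m₀ = 366,260 kg, m_f = 366,260 − 239,000 = 127,260 kg; Δv = 434×9.80665×ln(2.878) = 4256.1×1.0571 ≈ 4499 m/s.
Stage 2: m₀ = 107,260 kg, m_f = 107,260 − 80,800 = 26,460 kg; Δv = 323×9.80665×ln(4.054) = 3167.5×1.3996 ≈ 4433 m/s.
Stage 3: m₀ = 17,960 kg, m_f = 17,960 − 13,800 = 4,160 kg; Δv = 333×9.80665×ln(4.317) = 3265.6×1.4626 ≈ 4776 m/s.
Total Δv = 4499 + 4433 + 4776 = 13708 m/s.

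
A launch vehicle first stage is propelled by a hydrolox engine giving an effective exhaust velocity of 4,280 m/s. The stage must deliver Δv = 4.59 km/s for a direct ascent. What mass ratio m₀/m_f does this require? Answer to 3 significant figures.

Using Δv = v_e ln(m₀/m_f): m₀/m_f = exp(Δv / v_e) = exp(4590 / 4280.0) = exp(1.0724) = 2.9225.

mass ratio ≈ 2.92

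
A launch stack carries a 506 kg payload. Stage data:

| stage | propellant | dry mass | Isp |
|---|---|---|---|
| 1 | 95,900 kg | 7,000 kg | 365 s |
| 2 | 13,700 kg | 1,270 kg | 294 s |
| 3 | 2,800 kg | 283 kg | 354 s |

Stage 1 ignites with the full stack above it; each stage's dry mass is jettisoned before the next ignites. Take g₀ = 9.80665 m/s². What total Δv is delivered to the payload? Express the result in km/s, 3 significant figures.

Δv ≈ 14.7 km/s

Ignition mass of stage 1 = 95,900+7,000 + 13,700+1,270 + 2,800+283 + 506 = 121,459 kg.
Stage 1: m₀ = 121,459 kg, m_f = 121,459 − 95,900 = 25,559 kg; Δv = 365×9.80665×ln(4.752) = 3579.4×1.5586 ≈ 5579 m/s.
Stage 2: m₀ = 18,559 kg, m_f = 18,559 − 13,700 = 4,859 kg; Δv = 294×9.80665×ln(3.82) = 2883.2×1.3401 ≈ 3864 m/s.
Stage 3: m₀ = 3,589 kg, m_f = 3,589 − 2,800 = 789 kg; Δv = 354×9.80665×ln(4.549) = 3471.6×1.5149 ≈ 5259 m/s.
Total Δv = 5579 + 3864 + 5259 = 14702 m/s.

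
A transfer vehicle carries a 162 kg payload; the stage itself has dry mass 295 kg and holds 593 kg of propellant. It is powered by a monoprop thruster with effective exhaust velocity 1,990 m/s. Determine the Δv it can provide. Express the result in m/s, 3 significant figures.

Δv ≈ 1660 m/s

m₀ = payload + dry + propellant = 162 + 295 + 593 = 1,050 kg.
m_f = payload + dry = 162 + 295 = 457 kg.
Rocket equation: Δv = v_e · ln(m₀/m_f) = 1990.0 × ln(2.298) = 1990.0 × 0.8319 ≈ 1655.4 m/s.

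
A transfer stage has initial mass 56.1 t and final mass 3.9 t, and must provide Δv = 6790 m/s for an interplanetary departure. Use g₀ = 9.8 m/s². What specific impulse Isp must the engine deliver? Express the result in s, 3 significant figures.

ln(m₀/m_f) = ln(56100/3900) = ln(14.38) = 2.6662.
By the Tsiolkovsky rocket equation, v_e = Δv / ln(m₀/m_f) = 6790 / 2.6662 = 2546.7 m/s.
Isp = v_e / g₀ = 2546.7 / 9.8 = 259.9 s.

Isp ≈ 260 s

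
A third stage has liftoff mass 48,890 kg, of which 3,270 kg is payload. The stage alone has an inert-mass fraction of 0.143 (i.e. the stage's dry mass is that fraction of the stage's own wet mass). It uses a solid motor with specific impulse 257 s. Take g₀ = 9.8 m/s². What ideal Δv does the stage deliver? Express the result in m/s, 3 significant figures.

Stage wet mass = m₀ − payload = 48,890 − 3,270 = 45,620 kg.
Stage dry mass = ε × stage wet mass = 0.143 × 45,620 = 6,523.66 kg.
Burnout mass m_f = stage dry + payload = 6,523.66 + 3,270 = 9,793.66 kg.
v_e = Isp · g₀ = 257 × 9.8 = 2518.6 m/s.
Δv = v_e · ln(48,890/9,793.66) = 2518.6 × ln(4.992) = 2518.6 × 1.6078 ≈ 4049 m/s.

Δv ≈ 4050 m/s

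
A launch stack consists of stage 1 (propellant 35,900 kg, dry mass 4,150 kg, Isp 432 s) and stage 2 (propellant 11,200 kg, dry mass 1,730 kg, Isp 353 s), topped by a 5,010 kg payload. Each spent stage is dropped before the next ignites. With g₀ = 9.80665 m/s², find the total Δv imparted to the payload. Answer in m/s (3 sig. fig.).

Δv ≈ 7480 m/s

Ignition mass of stage 1 = 35,900+4,150 + 11,200+1,730 + 5,010 = 57,990 kg.
Stage 1: m₀ = 57,990 kg, m_f = 57,990 − 35,900 = 22,090 kg; Δv = 432×9.80665×ln(2.625) = 4236.5×0.9651 ≈ 4089 m/s.
Stage 2: m₀ = 17,940 kg, m_f = 17,940 − 11,200 = 6,740 kg; Δv = 353×9.80665×ln(2.662) = 3461.7×0.9790 ≈ 3389 m/s.
Total Δv = 4089 + 3389 = 7478 m/s.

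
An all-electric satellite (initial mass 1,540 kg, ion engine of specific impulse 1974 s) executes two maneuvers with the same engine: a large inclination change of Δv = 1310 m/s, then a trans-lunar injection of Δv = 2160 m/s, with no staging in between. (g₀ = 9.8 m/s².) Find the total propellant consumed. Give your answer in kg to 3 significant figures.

total propellant consumed ≈ 253 kg

v_e = Isp · g₀ = 1974 × 9.8 = 19345.2 m/s.
After the first burn: m = 1540 × exp(−1310/19345.2) = 1540 × 0.93452 = 1,439.16 kg.
After the second burn: m = 1,439.16 × exp(−2160/19345.2) = 1,439.16 × 0.89435 = 1,287.11 kg.
Total propellant = m₀ − m_final = 1540 − 1,287.11 = 252.89 kg.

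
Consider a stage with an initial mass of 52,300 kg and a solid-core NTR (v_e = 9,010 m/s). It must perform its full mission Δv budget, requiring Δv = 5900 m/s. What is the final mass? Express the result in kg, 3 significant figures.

final mass ≈ 27200 kg

Using Δv = v_e ln(m₀/m_f): m₀/m_f = exp(Δv / v_e) = exp(5900 / 9010.0) = exp(0.6548) = 1.9248.
m_f = m₀ / 1.9248 = 52,300 / 1.9248 = 27,171.7 kg.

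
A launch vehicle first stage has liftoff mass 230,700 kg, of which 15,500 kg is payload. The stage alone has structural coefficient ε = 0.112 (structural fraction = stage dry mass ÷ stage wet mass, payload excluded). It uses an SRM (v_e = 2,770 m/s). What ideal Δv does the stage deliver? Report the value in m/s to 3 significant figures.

Δv ≈ 4880 m/s

Stage wet mass = m₀ − payload = 230,700 − 15,500 = 215,200 kg.
Stage dry mass = ε × stage wet mass = 0.112 × 215,200 = 24,102.4 kg.
Burnout mass m_f = stage dry + payload = 24,102.4 + 15,500 = 39,602.4 kg.
From the ideal rocket equation, Δv = v_e · ln(230,700/39,602.4) = 2770.0 × ln(5.825) = 2770.0 × 1.7622 ≈ 4881 m/s.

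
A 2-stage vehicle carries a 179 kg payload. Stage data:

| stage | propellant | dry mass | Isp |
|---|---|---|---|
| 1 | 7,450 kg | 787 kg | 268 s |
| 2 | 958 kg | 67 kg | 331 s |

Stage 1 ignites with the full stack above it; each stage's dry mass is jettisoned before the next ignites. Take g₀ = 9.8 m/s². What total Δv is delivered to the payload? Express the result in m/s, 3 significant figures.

Δv ≈ 9240 m/s

Ignition mass of stage 1 = 7,450+787 + 958+67 + 179 = 9,441 kg.
Stage 1: m₀ = 9,441 kg, m_f = 9,441 − 7,450 = 1,991 kg; Δv = 268×9.8×ln(4.742) = 2626.4×1.5564 ≈ 4088 m/s.
Stage 2: m₀ = 1,204 kg, m_f = 1,204 − 958 = 246 kg; Δv = 331×9.8×ln(4.894) = 3243.8×1.5881 ≈ 5151 m/s.
Total Δv = 4088 + 5151 = 9239 m/s.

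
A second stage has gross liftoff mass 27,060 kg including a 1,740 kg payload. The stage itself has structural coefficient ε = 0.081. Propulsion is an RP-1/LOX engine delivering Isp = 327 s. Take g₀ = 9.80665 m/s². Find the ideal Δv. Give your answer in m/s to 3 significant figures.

Stage wet mass = m₀ − payload = 27,060 − 1,740 = 25,320 kg.
Stage dry mass = ε × stage wet mass = 0.081 × 25,320 = 2,050.92 kg.
Burnout mass m_f = stage dry + payload = 2,050.92 + 1,740 = 3,790.92 kg.
v_e = Isp · g₀ = 327 × 9.80665 = 3206.8 m/s.
From the ideal rocket equation, Δv = v_e · ln(27,060/3,790.92) = 3206.8 × ln(7.138) = 3206.8 × 1.9654 ≈ 6303 m/s.

Δv ≈ 6300 m/s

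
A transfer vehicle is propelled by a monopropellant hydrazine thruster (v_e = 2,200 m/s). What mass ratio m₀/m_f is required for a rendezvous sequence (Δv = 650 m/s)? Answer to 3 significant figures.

Using Δv = v_e ln(m₀/m_f): m₀/m_f = exp(Δv / v_e) = exp(650 / 2200.0) = exp(0.2955) = 1.3437.

mass ratio ≈ 1.34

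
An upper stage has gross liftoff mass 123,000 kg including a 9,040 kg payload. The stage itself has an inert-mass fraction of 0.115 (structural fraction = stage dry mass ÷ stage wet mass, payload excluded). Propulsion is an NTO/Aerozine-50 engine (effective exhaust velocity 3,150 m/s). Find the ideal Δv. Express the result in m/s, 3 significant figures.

Δv ≈ 5400 m/s

Stage wet mass = m₀ − payload = 123,000 − 9,040 = 113,960 kg.
Stage dry mass = ε × stage wet mass = 0.115 × 113,960 = 13,105.4 kg.
Burnout mass m_f = stage dry + payload = 13,105.4 + 9,040 = 22,145.4 kg.
Rocket equation: Δv = v_e · ln(123,000/22,145.4) = 3150.0 × ln(5.554) = 3150.0 × 1.7146 ≈ 5401 m/s.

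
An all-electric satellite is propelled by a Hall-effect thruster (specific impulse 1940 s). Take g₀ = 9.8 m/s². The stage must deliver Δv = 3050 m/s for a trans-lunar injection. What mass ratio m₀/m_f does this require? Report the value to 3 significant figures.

mass ratio ≈ 1.17

v_e = Isp · g₀ = 1940 × 9.8 = 19012.0 m/s.
By the Tsiolkovsky rocket equation, m₀/m_f = exp(Δv / v_e) = exp(3050 / 19012.0) = exp(0.1604) = 1.1740.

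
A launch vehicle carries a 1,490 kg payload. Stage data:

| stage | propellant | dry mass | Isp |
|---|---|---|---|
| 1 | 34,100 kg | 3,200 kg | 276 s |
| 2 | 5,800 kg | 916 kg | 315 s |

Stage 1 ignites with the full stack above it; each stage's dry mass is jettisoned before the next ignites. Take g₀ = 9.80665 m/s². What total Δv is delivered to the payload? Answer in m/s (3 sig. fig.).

Δv ≈ 7540 m/s

Ignition mass of stage 1 = 34,100+3,200 + 5,800+916 + 1,490 = 45,506 kg.
Stage 1: m₀ = 45,506 kg, m_f = 45,506 − 34,100 = 11,406 kg; Δv = 276×9.80665×ln(3.99) = 2706.6×1.3837 ≈ 3745 m/s.
Stage 2: m₀ = 8,206 kg, m_f = 8,206 − 5,800 = 2,406 kg; Δv = 315×9.80665×ln(3.411) = 3089.1×1.2269 ≈ 3790 m/s.
Total Δv = 3745 + 3790 = 7535 m/s.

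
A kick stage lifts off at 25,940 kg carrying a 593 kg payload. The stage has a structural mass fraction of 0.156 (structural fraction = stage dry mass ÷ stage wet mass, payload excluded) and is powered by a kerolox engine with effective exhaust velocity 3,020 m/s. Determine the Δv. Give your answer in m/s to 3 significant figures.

Stage wet mass = m₀ − payload = 25,940 − 593 = 25,347 kg.
Stage dry mass = ε × stage wet mass = 0.156 × 25,347 = 3,954.13 kg.
Burnout mass m_f = stage dry + payload = 3,954.13 + 593 = 4,547.13 kg.
Using Δv = v_e ln(m₀/m_f): Δv = v_e · ln(25,940/4,547.13) = 3020.0 × ln(5.705) = 3020.0 × 1.7413 ≈ 5259 m/s.

Δv ≈ 5260 m/s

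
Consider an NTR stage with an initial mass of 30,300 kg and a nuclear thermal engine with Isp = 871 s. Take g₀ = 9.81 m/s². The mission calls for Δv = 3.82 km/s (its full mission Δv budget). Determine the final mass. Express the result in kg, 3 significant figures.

v_e = Isp · g₀ = 871 × 9.81 = 8544.5 m/s.
Rocket equation: m₀/m_f = exp(Δv / v_e) = exp(3820 / 8544.5) = exp(0.4471) = 1.5637.
m_f = m₀ / 1.5637 = 30,300 / 1.5637 = 19,377.1 kg.

final mass ≈ 19400 kg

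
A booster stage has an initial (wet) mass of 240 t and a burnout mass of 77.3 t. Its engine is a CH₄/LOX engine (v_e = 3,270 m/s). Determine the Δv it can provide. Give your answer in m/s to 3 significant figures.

Δv = v_e · ln(m₀/m_f) = 3270.0 × ln(3.105) = 3270.0 × 1.1329 ≈ 3704.7 m/s.

Δv ≈ 3700 m/s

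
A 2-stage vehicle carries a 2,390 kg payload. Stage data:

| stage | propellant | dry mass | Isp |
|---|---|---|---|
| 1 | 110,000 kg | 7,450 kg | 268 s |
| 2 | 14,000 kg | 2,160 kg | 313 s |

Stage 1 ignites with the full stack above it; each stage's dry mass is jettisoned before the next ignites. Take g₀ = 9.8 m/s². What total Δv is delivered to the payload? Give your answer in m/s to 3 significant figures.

Δv ≈ 8660 m/s

Ignition mass of stage 1 = 110,000+7,450 + 14,000+2,160 + 2,390 = 136,000 kg.
Stage 1: m₀ = 136,000 kg, m_f = 136,000 − 110,000 = 26,000 kg; Δv = 268×9.8×ln(5.231) = 2626.4×1.6546 ≈ 4346 m/s.
Stage 2: m₀ = 18,550 kg, m_f = 18,550 − 14,000 = 4,550 kg; Δv = 313×9.8×ln(4.077) = 3067.4×1.4053 ≈ 4311 m/s.
Total Δv = 4346 + 4311 = 8657 m/s.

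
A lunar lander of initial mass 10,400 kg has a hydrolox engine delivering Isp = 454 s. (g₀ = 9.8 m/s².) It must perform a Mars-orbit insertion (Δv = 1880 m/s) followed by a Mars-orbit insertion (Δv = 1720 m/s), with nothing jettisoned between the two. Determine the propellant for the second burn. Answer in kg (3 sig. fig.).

v_e = Isp · g₀ = 454 × 9.8 = 4449.2 m/s.
After the first burn: m = 10400 × exp(−1880/4449.2) = 10400 × 0.65537 = 6,815.85 kg.
After the second burn: m = 6,815.85 × exp(−1720/4449.2) = 6,815.85 × 0.67937 = 4,630.48 kg.
Second-burn propellant = 6,815.85 − 4,630.48 = 2,185.37 kg.

propellant for the second burn ≈ 2190 kg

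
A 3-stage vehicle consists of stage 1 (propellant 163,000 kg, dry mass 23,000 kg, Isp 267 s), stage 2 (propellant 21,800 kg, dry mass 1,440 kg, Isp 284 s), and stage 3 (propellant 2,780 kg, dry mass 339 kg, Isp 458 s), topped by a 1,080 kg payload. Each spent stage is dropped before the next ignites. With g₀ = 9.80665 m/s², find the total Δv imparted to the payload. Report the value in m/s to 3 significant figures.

Ignition mass of stage 1 = 163,000+23,000 + 21,800+1,440 + 2,780+339 + 1,080 = 213,439 kg.
Stage 1: m₀ = 213,439 kg, m_f = 213,439 − 163,000 = 50,439 kg; Δv = 267×9.80665×ln(4.232) = 2618.4×1.4426 ≈ 3777 m/s.
Stage 2: m₀ = 27,439 kg, m_f = 27,439 − 21,800 = 5,639 kg; Δv = 284×9.80665×ln(4.866) = 2785.1×1.5823 ≈ 4407 m/s.
Stage 3: m₀ = 4,199 kg, m_f = 4,199 − 2,780 = 1,419 kg; Δv = 458×9.80665×ln(2.959) = 4491.4×1.0849 ≈ 4873 m/s.
Total Δv = 3777 + 4407 + 4873 = 13057 m/s.

Δv ≈ 13100 m/s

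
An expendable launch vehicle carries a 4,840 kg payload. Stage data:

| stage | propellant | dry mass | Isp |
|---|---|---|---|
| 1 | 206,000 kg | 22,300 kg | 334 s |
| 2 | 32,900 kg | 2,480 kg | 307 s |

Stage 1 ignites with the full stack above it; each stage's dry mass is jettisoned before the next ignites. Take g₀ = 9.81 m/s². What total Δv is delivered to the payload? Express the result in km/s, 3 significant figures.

Δv ≈ 9.91 km/s

Ignition mass of stage 1 = 206,000+22,300 + 32,900+2,480 + 4,840 = 268,520 kg.
Stage 1: m₀ = 268,520 kg, m_f = 268,520 − 206,000 = 62,520 kg; Δv = 334×9.81×ln(4.295) = 3276.5×1.4574 ≈ 4775 m/s.
Stage 2: m₀ = 40,220 kg, m_f = 40,220 − 32,900 = 7,320 kg; Δv = 307×9.81×ln(5.495) = 3011.7×1.7038 ≈ 5131 m/s.
Total Δv = 4775 + 5131 = 9906 m/s.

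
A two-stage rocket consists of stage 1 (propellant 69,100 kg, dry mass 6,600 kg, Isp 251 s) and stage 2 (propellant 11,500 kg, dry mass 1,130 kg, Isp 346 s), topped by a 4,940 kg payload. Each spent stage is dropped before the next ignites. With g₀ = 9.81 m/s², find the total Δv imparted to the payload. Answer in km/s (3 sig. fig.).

Ignition mass of stage 1 = 69,100+6,600 + 11,500+1,130 + 4,940 = 93,270 kg.
Stage 1: m₀ = 93,270 kg, m_f = 93,270 − 69,100 = 24,170 kg; Δv = 251×9.81×ln(3.859) = 2462.3×1.3504 ≈ 3325 m/s.
Stage 2: m₀ = 17,570 kg, m_f = 17,570 − 11,500 = 6,070 kg; Δv = 346×9.81×ln(2.895) = 3394.3×1.0628 ≈ 3608 m/s.
Total Δv = 3325 + 3608 = 6933 m/s.

Δv ≈ 6.93 km/s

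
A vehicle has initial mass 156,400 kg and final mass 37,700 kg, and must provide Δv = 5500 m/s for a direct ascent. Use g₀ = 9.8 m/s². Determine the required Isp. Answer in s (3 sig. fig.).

ln(m₀/m_f) = ln(156400/37700) = ln(4.149) = 1.4228.
By the Tsiolkovsky rocket equation, v_e = Δv / ln(m₀/m_f) = 5500 / 1.4228 = 3865.7 m/s.
Isp = v_e / g₀ = 3865.7 / 9.8 = 394.5 s.

Isp ≈ 394 s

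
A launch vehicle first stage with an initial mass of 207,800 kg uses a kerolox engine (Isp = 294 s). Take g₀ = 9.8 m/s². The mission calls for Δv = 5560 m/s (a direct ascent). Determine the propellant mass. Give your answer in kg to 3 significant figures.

propellant mass ≈ 178000 kg

v_e = Isp · g₀ = 294 × 9.8 = 2881.2 m/s.
Using Δv = v_e ln(m₀/m_f): m₀/m_f = exp(Δv / v_e) = exp(5560 / 2881.2) = exp(1.9298) = 6.8878.
m_f = 207,800 / 6.8878 = 30,169.3 kg, so propellant = m₀ − m_f = 207,800 − 30,169.3 = 177,630.7 kg.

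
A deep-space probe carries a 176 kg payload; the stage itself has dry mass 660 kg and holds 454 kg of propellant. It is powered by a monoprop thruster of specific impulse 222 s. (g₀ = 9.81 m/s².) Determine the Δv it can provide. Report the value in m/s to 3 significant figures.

Δv ≈ 945 m/s

v_e = Isp · g₀ = 222 × 9.81 = 2177.8 m/s.
m₀ = payload + dry + propellant = 176 + 660 + 454 = 1,290 kg.
m_f = payload + dry = 176 + 660 = 836 kg.
Δv = v_e · ln(m₀/m_f) = 2177.8 × ln(1.543) = 2177.8 × 0.4338 ≈ 944.7 m/s.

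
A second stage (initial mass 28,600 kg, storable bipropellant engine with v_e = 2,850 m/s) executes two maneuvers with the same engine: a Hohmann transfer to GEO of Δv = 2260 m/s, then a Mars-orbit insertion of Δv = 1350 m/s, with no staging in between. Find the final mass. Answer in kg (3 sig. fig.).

After the first burn: m = 28600 × exp(−2260/2850.0) = 28600 × 0.45249 = 12,941.2 kg.
After the second burn: m = 12,941.2 × exp(−1350/2850.0) = 12,941.2 × 0.62270 = 8,058.49 kg.

final mass ≈ 8060 kg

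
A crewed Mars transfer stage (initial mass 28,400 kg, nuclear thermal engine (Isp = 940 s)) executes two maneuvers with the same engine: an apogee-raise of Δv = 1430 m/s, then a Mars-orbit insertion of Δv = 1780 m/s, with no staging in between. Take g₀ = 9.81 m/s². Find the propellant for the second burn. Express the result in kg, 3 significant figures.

propellant for the second burn ≈ 4270 kg

v_e = Isp · g₀ = 940 × 9.81 = 9221.4 m/s.
After the first burn: m = 28400 × exp(−1430/9221.4) = 28400 × 0.85635 = 24,320.3 kg.
After the second burn: m = 24,320.3 × exp(−1780/9221.4) = 24,320.3 × 0.82446 = 20,051.1 kg.
Second-burn propellant = 24,320.3 − 20,051.1 = 4,269.2 kg.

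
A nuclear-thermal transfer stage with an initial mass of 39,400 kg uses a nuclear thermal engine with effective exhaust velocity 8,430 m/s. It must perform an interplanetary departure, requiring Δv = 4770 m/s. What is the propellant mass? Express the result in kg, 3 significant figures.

m₀/m_f = exp(Δv / v_e) = exp(4770 / 8430.0) = exp(0.5658) = 1.7609.
m_f = 39,400 / 1.7609 = 22,374.9 kg, so propellant = m₀ − m_f = 39,400 − 22,374.9 = 17,025.1 kg.

propellant mass ≈ 17000 kg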